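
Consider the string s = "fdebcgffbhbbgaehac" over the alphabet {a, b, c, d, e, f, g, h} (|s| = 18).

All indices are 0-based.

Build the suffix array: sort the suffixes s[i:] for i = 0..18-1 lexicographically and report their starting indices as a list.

sorted suffixes:
  #0 SA[0]=16  'ac'
  #1 SA[1]=13  'aehac'
  #2 SA[2]=10  'bbgaehac'
  #3 SA[3]=3  'bcgffbhbbgaehac'
  #4 SA[4]=11  'bgaehac'
  #5 SA[5]=8  'bhbbgaehac'
  #6 SA[6]=17  'c'
  #7 SA[7]=4  'cgffbhbbgaehac'
  #8 SA[8]=1  'debcgffbhbbgaehac'
  #9 SA[9]=2  'ebcgffbhbbgaehac'
  #10 SA[10]=14  'ehac'
  #11 SA[11]=7  'fbhbbgaehac'
  #12 SA[12]=0  'fdebcgffbhbbgaehac'
  #13 SA[13]=6  'ffbhbbgaehac'
  #14 SA[14]=12  'gaehac'
  #15 SA[15]=5  'gffbhbbgaehac'
  #16 SA[16]=15  'hac'
  #17 SA[17]=9  'hbbgaehac'

[16, 13, 10, 3, 11, 8, 17, 4, 1, 2, 14, 7, 0, 6, 12, 5, 15, 9]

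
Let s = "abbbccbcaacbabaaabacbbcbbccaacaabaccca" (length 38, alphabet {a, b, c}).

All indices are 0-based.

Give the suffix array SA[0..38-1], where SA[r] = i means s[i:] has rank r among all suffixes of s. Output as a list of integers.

[37, 14, 15, 30, 27, 8, 12, 16, 31, 0, 28, 9, 18, 33, 13, 11, 17, 32, 1, 20, 23, 2, 6, 21, 24, 3, 36, 29, 26, 7, 10, 19, 22, 5, 35, 25, 4, 34]

rank→(start, suffix):
  0 → (37, 'a')
  1 → (14, 'aaabacbbcbbccaacaabaccca')
  2 → (15, 'aabacbbcbbccaacaabaccca')
  3 → (30, 'aabaccca')
  4 → (27, 'aacaabaccca')
  5 → (8, 'aacbabaaabacbbcbbccaacaabaccca')
  6 → (12, 'abaaabacbbcbbccaacaabaccca')
  7 → (16, 'abacbbcbbccaacaabaccca')
  8 → (31, 'abaccca')
  9 → (0, 'abbbccbcaacbabaaabacbbcbbccaacaabaccca')
  10 → (28, 'acaabaccca')
  11 → (9, 'acbabaaabacbbcbbccaacaabaccca')
  12 → (18, 'acbbcbbccaacaabaccca')
  13 → (33, 'accca')
  14 → (13, 'baaabacbbcbbccaacaabaccca')
  15 → (11, 'babaaabacbbcbbccaacaabaccca')
  16 → (17, 'bacbbcbbccaacaabaccca')
  17 → (32, 'baccca')
  18 → (1, 'bbbccbcaacbabaaabacbbcbbccaacaabaccca')
  19 → (20, 'bbcbbccaacaabaccca')
  20 → (23, 'bbccaacaabaccca')
  21 → (2, 'bbccbcaacbabaaabacbbcbbccaacaabaccca')
  22 → (6, 'bcaacbabaaabacbbcbbccaacaabaccca')
  23 → (21, 'bcbbccaacaabaccca')
  24 → (24, 'bccaacaabaccca')
  25 → (3, 'bccbcaacbabaaabacbbcbbccaacaabaccca')
  26 → (36, 'ca')
  27 → (29, 'caabaccca')
  28 → (26, 'caacaabaccca')
  29 → (7, 'caacbabaaabacbbcbbccaacaabaccca')
  30 → (10, 'cbabaaabacbbcbbccaacaabaccca')
  31 → (19, 'cbbcbbccaacaabaccca')
  32 → (22, 'cbbccaacaabaccca')
  33 → (5, 'cbcaacbabaaabacbbcbbccaacaabaccca')
  34 → (35, 'cca')
  35 → (25, 'ccaacaabaccca')
  36 → (4, 'ccbcaacbabaaabacbbcbbccaacaabaccca')
  37 → (34, 'ccca')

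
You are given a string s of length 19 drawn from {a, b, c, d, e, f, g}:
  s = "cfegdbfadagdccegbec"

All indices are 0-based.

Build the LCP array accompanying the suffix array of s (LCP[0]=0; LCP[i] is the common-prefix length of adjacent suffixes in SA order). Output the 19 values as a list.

sorted suffixes:
  #0 SA[0]=7  'adagdccegbec'
  #1 SA[1]=9  'agdccegbec'
  #2 SA[2]=16  'bec'
  #3 SA[3]=5  'bfadagdccegbec'
  #4 SA[4]=18  'c'
  #5 SA[5]=12  'ccegbec'
  #6 SA[6]=13  'cegbec'
  #7 SA[7]=0  'cfegdbfadagdccegbec'
  #8 SA[8]=8  'dagdccegbec'
  #9 SA[9]=4  'dbfadagdccegbec'
  #10 SA[10]=11  'dccegbec'
  #11 SA[11]=17  'ec'
  #12 SA[12]=14  'egbec'
  #13 SA[13]=2  'egdbfadagdccegbec'
  #14 SA[14]=6  'fadagdccegbec'
  #15 SA[15]=1  'fegdbfadagdccegbec'
  #16 SA[16]=15  'gbec'
  #17 SA[17]=3  'gdbfadagdccegbec'
  #18 SA[18]=10  'gdccegbec'

SA = [7, 9, 16, 5, 18, 12, 13, 0, 8, 4, 11, 17, 14, 2, 6, 1, 15, 3, 10]
i: (SA[i-1],SA[i]) lcp shared
  1: (7,9) 1 'a'
  2: (9,16) 0 ''
  3: (16,5) 1 'b'
  4: (5,18) 0 ''
  5: (18,12) 1 'c'
  6: (12,13) 1 'c'
  7: (13,0) 1 'c'
  8: (0,8) 0 ''
  9: (8,4) 1 'd'
  10: (4,11) 1 'd'
  11: (11,17) 0 ''
  12: (17,14) 1 'e'
  13: (14,2) 2 'eg'
  14: (2,6) 0 ''
  15: (6,1) 1 'f'
  16: (1,15) 0 ''
  17: (15,3) 1 'g'
  18: (3,10) 2 'gd'

[0, 1, 0, 1, 0, 1, 1, 1, 0, 1, 1, 0, 1, 2, 0, 1, 0, 1, 2]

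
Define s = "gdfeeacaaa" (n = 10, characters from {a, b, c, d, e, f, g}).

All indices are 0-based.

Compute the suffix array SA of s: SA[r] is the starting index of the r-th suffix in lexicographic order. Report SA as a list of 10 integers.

rank | idx | suffix
   0 |   9 | a
   1 |   8 | aa
   2 |   7 | aaa
   3 |   5 | acaaa
   4 |   6 | caaa
   5 |   1 | dfeeacaaa
   6 |   4 | eacaaa
   7 |   3 | eeacaaa
   8 |   2 | feeacaaa
   9 |   0 | gdfeeacaaa

[9, 8, 7, 5, 6, 1, 4, 3, 2, 0]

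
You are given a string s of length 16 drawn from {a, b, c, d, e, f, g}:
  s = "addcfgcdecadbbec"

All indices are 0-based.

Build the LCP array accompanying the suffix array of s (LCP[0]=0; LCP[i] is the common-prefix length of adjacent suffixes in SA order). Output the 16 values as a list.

[0, 2, 0, 1, 0, 1, 1, 1, 0, 1, 1, 1, 0, 2, 0, 0]

rank→(start, suffix):
  0 → (10, 'adbbec')
  1 → (0, 'addcfgcdecadbbec')
  2 → (12, 'bbec')
  3 → (13, 'bec')
  4 → (15, 'c')
  5 → (9, 'cadbbec')
  6 → (6, 'cdecadbbec')
  7 → (3, 'cfgcdecadbbec')
  8 → (11, 'dbbec')
  9 → (2, 'dcfgcdecadbbec')
  10 → (1, 'ddcfgcdecadbbec')
  11 → (7, 'decadbbec')
  12 → (14, 'ec')
  13 → (8, 'ecadbbec')
  14 → (4, 'fgcdecadbbec')
  15 → (5, 'gcdecadbbec')

SA = [10, 0, 12, 13, 15, 9, 6, 3, 11, 2, 1, 7, 14, 8, 4, 5]
rank  pair      lcp
   1  s[10:],s[0:]  2  'ad'
   2  s[0:],s[12:]  0  ''
   3  s[12:],s[13:]  1  'b'
   4  s[13:],s[15:]  0  ''
   5  s[15:],s[9:]  1  'c'
   6  s[9:],s[6:]  1  'c'
   7  s[6:],s[3:]  1  'c'
   8  s[3:],s[11:]  0  ''
   9  s[11:],s[2:]  1  'd'
  10  s[2:],s[1:]  1  'd'
  11  s[1:],s[7:]  1  'd'
  12  s[7:],s[14:]  0  ''
  13  s[14:],s[8:]  2  'ec'
  14  s[8:],s[4:]  0  ''
  15  s[4:],s[5:]  0  ''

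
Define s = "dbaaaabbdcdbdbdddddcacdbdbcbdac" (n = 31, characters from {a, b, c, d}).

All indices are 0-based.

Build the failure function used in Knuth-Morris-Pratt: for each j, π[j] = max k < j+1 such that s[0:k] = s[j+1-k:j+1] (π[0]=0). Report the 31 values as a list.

π[0] = 0
j=1 s[j]='b': π[1]=0 (border '')
j=2 s[j]='a': π[2]=0 (border '')
j=3 s[j]='a': π[3]=0 (border '')
j=4 s[j]='a': π[4]=0 (border '')
j=5 s[j]='a': π[5]=0 (border '')
j=6 s[j]='b': π[6]=0 (border '')
j=7 s[j]='b': π[7]=0 (border '')
j=8 s[j]='d': π[8]=1 (border 'd')
j=9 s[j]='c': k: 1→0; π[9]=0 (border '')
j=10 s[j]='d': π[10]=1 (border 'd')
j=11 s[j]='b': π[11]=2 (border 'db')
j=12 s[j]='d': k: 2→0; π[12]=1 (border 'd')
j=13 s[j]='b': π[13]=2 (border 'db')
j=14 s[j]='d': k: 2→0; π[14]=1 (border 'd')
j=15 s[j]='d': k: 1→0; π[15]=1 (border 'd')
j=16 s[j]='d': k: 1→0; π[16]=1 (border 'd')
j=17 s[j]='d': k: 1→0; π[17]=1 (border 'd')
j=18 s[j]='d': k: 1→0; π[18]=1 (border 'd')
j=19 s[j]='c': k: 1→0; π[19]=0 (border '')
j=20 s[j]='a': π[20]=0 (border '')
j=21 s[j]='c': π[21]=0 (border '')
j=22 s[j]='d': π[22]=1 (border 'd')
j=23 s[j]='b': π[23]=2 (border 'db')
j=24 s[j]='d': k: 2→0; π[24]=1 (border 'd')
j=25 s[j]='b': π[25]=2 (border 'db')
j=26 s[j]='c': k: 2→0; π[26]=0 (border '')
j=27 s[j]='b': π[27]=0 (border '')
j=28 s[j]='d': π[28]=1 (border 'd')
j=29 s[j]='a': k: 1→0; π[29]=0 (border '')
j=30 s[j]='c': π[30]=0 (border '')

[0, 0, 0, 0, 0, 0, 0, 0, 1, 0, 1, 2, 1, 2, 1, 1, 1, 1, 1, 0, 0, 0, 1, 2, 1, 2, 0, 0, 1, 0, 0]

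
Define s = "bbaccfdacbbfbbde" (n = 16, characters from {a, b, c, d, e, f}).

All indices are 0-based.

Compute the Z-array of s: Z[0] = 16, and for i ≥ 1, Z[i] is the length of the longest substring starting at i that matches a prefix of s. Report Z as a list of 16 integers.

[16, 1, 0, 0, 0, 0, 0, 0, 0, 2, 1, 0, 2, 1, 0, 0]

Z[0]=16
i=1: outside box; Z[1]=1 scan→box=[1,2)
i=2: outside box; Z[2]=0
i=3: outside box; Z[3]=0
i=4: outside box; Z[4]=0
i=5: outside box; Z[5]=0
i=6: outside box; Z[6]=0
i=7: outside box; Z[7]=0
i=8: outside box; Z[8]=0
i=9: outside box; Z[9]=2 scan→box=[9,11)
i=10: min(r-i=1, Z[1]=1)=1; Z[10]=1
i=11: outside box; Z[11]=0
i=12: outside box; Z[12]=2 scan→box=[12,14)
i=13: min(r-i=1, Z[1]=1)=1; Z[13]=1
i=14: outside box; Z[14]=0
i=15: outside box; Z[15]=0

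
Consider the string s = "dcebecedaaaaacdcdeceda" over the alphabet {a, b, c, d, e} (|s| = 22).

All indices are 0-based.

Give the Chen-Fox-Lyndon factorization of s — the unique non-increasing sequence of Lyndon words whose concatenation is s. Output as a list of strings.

["d", "ce", "beced", "aaaaacdcdeced", "a"]

emit factor 1: 'd' (i=0, period=1)
emit factor 2: 'ce' (i=1, period=2)
emit factor 3: 'beced' (i=3, period=5)
emit factor 4: 'aaaaacdcdeced' (i=8, period=13)
emit factor 5: 'a' (i=21, period=1)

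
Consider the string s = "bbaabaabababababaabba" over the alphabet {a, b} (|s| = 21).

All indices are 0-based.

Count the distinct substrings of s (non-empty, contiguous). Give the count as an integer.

rank | idx | suffix
   0 |  20 | a
   1 |   2 | aabaabababababaabba
   2 |   5 | aabababababaabba
   3 |  16 | aabba
   4 |   3 | abaabababababaabba
   5 |  14 | abaabba
   6 |  12 | ababaabba
   7 |  10 | abababaabba
   8 |   8 | ababababaabba
   9 |   6 | abababababaabba
  10 |  17 | abba
  11 |  19 | ba
  12 |   1 | baabaabababababaabba
  13 |   4 | baabababababaabba
  14 |  15 | baabba
  15 |  13 | babaabba
  16 |  11 | bababaabba
  17 |   9 | babababaabba
  18 |   7 | bababababaabba
  19 |  18 | bba
  20 |   0 | bbaabaabababababaabba

SA = [20, 2, 5, 16, 3, 14, 12, 10, 8, 6, 17, 19, 1, 4, 15, 13, 11, 9, 7, 18, 0]
i: (SA[i-1],SA[i]) lcp shared
  1: (20,2) 1 'a'
  2: (2,5) 4 'aaba'
  3: (5,16) 3 'aab'
  4: (16,3) 1 'a'
  5: (3,14) 5 'abaab'
  6: (14,12) 3 'aba'
  7: (12,10) 5 'ababa'
  8: (10,8) 7 'abababa'
  9: (8,6) 9 'ababababa'
  10: (6,17) 2 'ab'
  11: (17,19) 0 ''
  12: (19,1) 2 'ba'
  13: (1,4) 5 'baaba'
  14: (4,15) 4 'baab'
  15: (15,13) 2 'ba'
  16: (13,11) 4 'baba'
  17: (11,9) 6 'bababa'
  18: (9,7) 8 'babababa'
  19: (7,18) 1 'b'
  20: (18,0) 3 'bba'

n(n+1)/2 = 21·22/2 = 231
Σ LCP = 0 + 1 + 4 + 3 + 1 + 5 + 3 + 5 + 7 + 9 + 2 + 0 + 2 + 5 + 4 + 2 + 4 + 6 + 8 + 1 + 3 = 75
distinct = 231 − 75 = 156

156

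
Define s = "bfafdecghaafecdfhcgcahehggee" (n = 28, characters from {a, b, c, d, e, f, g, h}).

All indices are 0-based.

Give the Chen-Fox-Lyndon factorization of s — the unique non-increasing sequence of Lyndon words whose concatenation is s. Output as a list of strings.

emit factor 1: 'bf' (i=0, period=2)
emit factor 2: 'afdecgh' (i=2, period=7)
emit factor 3: 'aafecdfhcgcahehggee' (i=9, period=19)

["bf", "afdecgh", "aafecdfhcgcahehggee"]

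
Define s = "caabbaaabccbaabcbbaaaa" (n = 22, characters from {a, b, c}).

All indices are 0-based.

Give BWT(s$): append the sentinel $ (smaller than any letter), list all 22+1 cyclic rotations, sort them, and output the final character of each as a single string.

aaaabbcbaaaabbccaaa$cbb

rank  rotation                 last
    0  $caabbaaabccbaabcbbaaaa  a
    1  a$caabbaaabccbaabcbbaaa  a
    2  aa$caabbaaabccbaabcbbaa  a
    3  aaa$caabbaaabccbaabcbba  a
    4  aaaa$caabbaaabccbaabcbb  b
    5  aaabccbaabcbbaaaa$caabb  b
    6  aabbaaabccbaabcbbaaaa$c  c
    7  aabcbbaaaa$caabbaaabccb  b
    8  aabccbaabcbbaaaa$caabba  a
    9  abbaaabccbaabcbbaaaa$ca  a
   10  abcbbaaaa$caabbaaabccba  a
   11  abccbaabcbbaaaa$caabbaa  a
   12  baaaa$caabbaaabccbaabcb  b
   13  baaabccbaabcbbaaaa$caab  b
   14  baabcbbaaaa$caabbaaabcc  c
   15  bbaaaa$caabbaaabccbaabc  c
   16  bbaaabccbaabcbbaaaa$caa  a
   17  bcbbaaaa$caabbaaabccbaa  a
   18  bccbaabcbbaaaa$caabbaaa  a
   19  caabbaaabccbaabcbbaaaa$  $
   20  cbaabcbbaaaa$caabbaaabc  c
   21  cbbaaaa$caabbaaabccbaab  b
   22  ccbaabcbbaaaa$caabbaaab  b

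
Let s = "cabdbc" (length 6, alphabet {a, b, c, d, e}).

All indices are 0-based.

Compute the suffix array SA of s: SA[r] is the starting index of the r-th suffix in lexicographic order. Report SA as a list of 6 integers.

sorted suffixes:
  #0 SA[0]=1  'abdbc'
  #1 SA[1]=4  'bc'
  #2 SA[2]=2  'bdbc'
  #3 SA[3]=5  'c'
  #4 SA[4]=0  'cabdbc'
  #5 SA[5]=3  'dbc'

[1, 4, 2, 5, 0, 3]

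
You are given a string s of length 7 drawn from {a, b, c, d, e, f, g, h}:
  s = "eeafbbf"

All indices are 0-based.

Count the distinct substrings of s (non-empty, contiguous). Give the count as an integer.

25

rank→(start, suffix):
  0 → (2, 'afbbf')
  1 → (4, 'bbf')
  2 → (5, 'bf')
  3 → (1, 'eafbbf')
  4 → (0, 'eeafbbf')
  5 → (6, 'f')
  6 → (3, 'fbbf')

SA = [2, 4, 5, 1, 0, 6, 3]
[i] adj suffixes → lcp
  [1] 2/4 → 0 ('')
  [2] 4/5 → 1 ('b')
  [3] 5/1 → 0 ('')
  [4] 1/0 → 1 ('e')
  [5] 0/6 → 0 ('')
  [6] 6/3 → 1 ('f')

n(n+1)/2 = 7·8/2 = 28
Σ LCP = 0 + 0 + 1 + 0 + 1 + 0 + 1 = 3
distinct = 28 − 3 = 25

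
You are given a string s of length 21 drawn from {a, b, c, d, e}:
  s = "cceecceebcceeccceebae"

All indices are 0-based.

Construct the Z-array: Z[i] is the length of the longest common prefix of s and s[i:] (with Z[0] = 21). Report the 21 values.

[21, 1, 0, 0, 4, 1, 0, 0, 0, 6, 1, 0, 0, 2, 4, 1, 0, 0, 0, 0, 0]

Z[0]=21
i=1: i≥r, start 0; Z[1]=1 extend→box=[1,2)
i=2: i≥r, start 0; Z[2]=0
i=3: i≥r, start 0; Z[3]=0
i=4: i≥r, start 0; Z[4]=4 extend→box=[4,8)
i=5: min(r-i=3, Z[1]=1)=1; Z[5]=1
i=6: min(r-i=2, Z[2]=0)=0; Z[6]=0
i=7: min(r-i=1, Z[3]=0)=0; Z[7]=0
i=8: i≥r, start 0; Z[8]=0
i=9: i≥r, start 0; Z[9]=6 extend→box=[9,15)
i=10: min(r-i=5, Z[1]=1)=1; Z[10]=1
i=11: min(r-i=4, Z[2]=0)=0; Z[11]=0
i=12: min(r-i=3, Z[3]=0)=0; Z[12]=0
i=13: min(r-i=2, Z[4]=4)=2; Z[13]=2
i=14: min(r-i=1, Z[5]=1)=1; Z[14]=4 extend→box=[14,18)
i=15: min(r-i=3, Z[1]=1)=1; Z[15]=1
i=16: min(r-i=2, Z[2]=0)=0; Z[16]=0
i=17: min(r-i=1, Z[3]=0)=0; Z[17]=0
i=18: i≥r, start 0; Z[18]=0
i=19: i≥r, start 0; Z[19]=0
i=20: i≥r, start 0; Z[20]=0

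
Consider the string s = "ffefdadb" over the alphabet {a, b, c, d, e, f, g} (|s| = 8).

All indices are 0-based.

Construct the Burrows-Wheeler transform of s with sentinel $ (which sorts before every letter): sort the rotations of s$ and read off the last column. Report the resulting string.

rank  rotation   last
    0  $ffefdadb  b
    1  adb$ffefd  d
    2  b$ffefdad  d
    3  dadb$ffef  f
    4  db$ffefda  a
    5  efdadb$ff  f
    6  fdadb$ffe  e
    7  fefdadb$f  f
    8  ffefdadb$  $

bddfafef$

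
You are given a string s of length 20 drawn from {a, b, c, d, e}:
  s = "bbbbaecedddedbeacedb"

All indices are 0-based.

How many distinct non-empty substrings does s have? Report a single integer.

rank | idx | suffix
   0 |  15 | acedb
   1 |   4 | aecedddedbeacedb
   2 |  19 | b
   3 |   3 | baecedddedbeacedb
   4 |   2 | bbaecedddedbeacedb
   5 |   1 | bbbaecedddedbeacedb
   6 |   0 | bbbbaecedddedbeacedb
   7 |  13 | beacedb
   8 |  16 | cedb
   9 |   6 | cedddedbeacedb
  10 |  18 | db
  11 |  12 | dbeacedb
  12 |   8 | dddedbeacedb
  13 |   9 | ddedbeacedb
  14 |  10 | dedbeacedb
  15 |  14 | eacedb
  16 |   5 | ecedddedbeacedb
  17 |  17 | edb
  18 |  11 | edbeacedb
  19 |   7 | edddedbeacedb

SA = [15, 4, 19, 3, 2, 1, 0, 13, 16, 6, 18, 12, 8, 9, 10, 14, 5, 17, 11, 7]
[i] adj suffixes → lcp
  [1] 15/4 → 1 ('a')
  [2] 4/19 → 0 ('')
  [3] 19/3 → 1 ('b')
  [4] 3/2 → 1 ('b')
  [5] 2/1 → 2 ('bb')
  [6] 1/0 → 3 ('bbb')
  [7] 0/13 → 1 ('b')
  [8] 13/16 → 0 ('')
  [9] 16/6 → 3 ('ced')
  [10] 6/18 → 0 ('')
  [11] 18/12 → 2 ('db')
  [12] 12/8 → 1 ('d')
  [13] 8/9 → 2 ('dd')
  [14] 9/10 → 1 ('d')
  [15] 10/14 → 0 ('')
  [16] 14/5 → 1 ('e')
  [17] 5/17 → 1 ('e')
  [18] 17/11 → 3 ('edb')
  [19] 11/7 → 2 ('ed')

n(n+1)/2 = 20·21/2 = 210
Σ LCP = 0 + 1 + 0 + 1 + 1 + 2 + 3 + 1 + 0 + 3 + 0 + 2 + 1 + 2 + 1 + 0 + 1 + 1 + 3 + 2 = 25
distinct = 210 − 25 = 185

185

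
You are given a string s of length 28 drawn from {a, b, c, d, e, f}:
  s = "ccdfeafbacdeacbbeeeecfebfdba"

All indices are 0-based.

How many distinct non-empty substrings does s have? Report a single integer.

rank | idx | suffix
   0 |  27 | a
   1 |  12 | acbbeeeecfebfdba
   2 |   8 | acdeacbbeeeecfebfdba
   3 |   5 | afbacdeacbbeeeecfebfdba
   4 |  26 | ba
   5 |   7 | bacdeacbbeeeecfebfdba
   6 |  14 | bbeeeecfebfdba
   7 |  15 | beeeecfebfdba
   8 |  23 | bfdba
   9 |  13 | cbbeeeecfebfdba
  10 |   0 | ccdfeafbacdeacbbeeeecfebfdba
  11 |   9 | cdeacbbeeeecfebfdba
  12 |   1 | cdfeafbacdeacbbeeeecfebfdba
  13 |  20 | cfebfdba
  14 |  25 | dba
  15 |  10 | deacbbeeeecfebfdba
  16 |   2 | dfeafbacdeacbbeeeecfebfdba
  17 |  11 | eacbbeeeecfebfdba
  18 |   4 | eafbacdeacbbeeeecfebfdba
  19 |  22 | ebfdba
  20 |  19 | ecfebfdba
  21 |  18 | eecfebfdba
  22 |  17 | eeecfebfdba
  23 |  16 | eeeecfebfdba
  24 |   6 | fbacdeacbbeeeecfebfdba
  25 |  24 | fdba
  26 |   3 | feafbacdeacbbeeeecfebfdba
  27 |  21 | febfdba

SA = [27, 12, 8, 5, 26, 7, 14, 15, 23, 13, 0, 9, 1, 20, 25, 10, 2, 11, 4, 22, 19, 18, 17, 16, 6, 24, 3, 21]
rank  pair      lcp
   1  s[27:],s[12:]  1  'a'
   2  s[12:],s[8:]  2  'ac'
   3  s[8:],s[5:]  1  'a'
   4  s[5:],s[26:]  0  ''
   5  s[26:],s[7:]  2  'ba'
   6  s[7:],s[14:]  1  'b'
   7  s[14:],s[15:]  1  'b'
   8  s[15:],s[23:]  1  'b'
   9  s[23:],s[13:]  0  ''
  10  s[13:],s[0:]  1  'c'
  11  s[0:],s[9:]  1  'c'
  12  s[9:],s[1:]  2  'cd'
  13  s[1:],s[20:]  1  'c'
  14  s[20:],s[25:]  0  ''
  15  s[25:],s[10:]  1  'd'
  16  s[10:],s[2:]  1  'd'
  17  s[2:],s[11:]  0  ''
  18  s[11:],s[4:]  2  'ea'
  19  s[4:],s[22:]  1  'e'
  20  s[22:],s[19:]  1  'e'
  21  s[19:],s[18:]  1  'e'
  22  s[18:],s[17:]  2  'ee'
  23  s[17:],s[16:]  3  'eee'
  24  s[16:],s[6:]  0  ''
  25  s[6:],s[24:]  1  'f'
  26  s[24:],s[3:]  1  'f'
  27  s[3:],s[21:]  2  'fe'

n(n+1)/2 = 28·29/2 = 406
Σ LCP = 0 + 1 + 2 + 1 + 0 + 2 + 1 + 1 + 1 + 0 + 1 + 1 + 2 + 1 + 0 + 1 + 1 + 0 + 2 + 1 + 1 + 1 + 2 + 3 + 0 + 1 + 1 + 2 = 30
distinct = 406 − 30 = 376

376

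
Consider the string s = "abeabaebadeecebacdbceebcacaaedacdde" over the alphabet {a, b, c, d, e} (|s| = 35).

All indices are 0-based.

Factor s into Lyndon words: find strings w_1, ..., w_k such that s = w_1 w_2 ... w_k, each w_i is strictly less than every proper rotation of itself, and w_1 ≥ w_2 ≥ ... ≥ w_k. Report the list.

emit factor 1: 'abe' (i=0, period=3)
emit factor 2: 'abaebadeecebacdbceebcac' (i=3, period=23)
emit factor 3: 'aaedacdde' (i=26, period=9)

["abe", "abaebadeecebacdbceebcac", "aaedacdde"]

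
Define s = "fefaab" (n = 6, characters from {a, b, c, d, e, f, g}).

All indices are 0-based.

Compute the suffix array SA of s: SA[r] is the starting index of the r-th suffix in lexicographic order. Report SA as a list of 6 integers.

[3, 4, 5, 1, 2, 0]

sorted suffixes:
  #0 SA[0]=3  'aab'
  #1 SA[1]=4  'ab'
  #2 SA[2]=5  'b'
  #3 SA[3]=1  'efaab'
  #4 SA[4]=2  'faab'
  #5 SA[5]=0  'fefaab'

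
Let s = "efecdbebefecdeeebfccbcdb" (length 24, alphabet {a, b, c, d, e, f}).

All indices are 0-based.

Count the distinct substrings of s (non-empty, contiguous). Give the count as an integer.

265

rank→(start, suffix):
  0 → (23, 'b')
  1 → (20, 'bcdb')
  2 → (5, 'bebefecdeeebfccbcdb')
  3 → (7, 'befecdeeebfccbcdb')
  4 → (16, 'bfccbcdb')
  5 → (19, 'cbcdb')
  6 → (18, 'ccbcdb')
  7 → (21, 'cdb')
  8 → (3, 'cdbebefecdeeebfccbcdb')
  9 → (11, 'cdeeebfccbcdb')
  10 → (22, 'db')
  11 → (4, 'dbebefecdeeebfccbcdb')
  12 → (12, 'deeebfccbcdb')
  13 → (6, 'ebefecdeeebfccbcdb')
  14 → (15, 'ebfccbcdb')
  15 → (2, 'ecdbebefecdeeebfccbcdb')
  16 → (10, 'ecdeeebfccbcdb')
  17 → (14, 'eebfccbcdb')
  18 → (13, 'eeebfccbcdb')
  19 → (0, 'efecdbebefecdeeebfccbcdb')
  20 → (8, 'efecdeeebfccbcdb')
  21 → (17, 'fccbcdb')
  22 → (1, 'fecdbebefecdeeebfccbcdb')
  23 → (9, 'fecdeeebfccbcdb')

SA = [23, 20, 5, 7, 16, 19, 18, 21, 3, 11, 22, 4, 12, 6, 15, 2, 10, 14, 13, 0, 8, 17, 1, 9]
i: (SA[i-1],SA[i]) lcp shared
  1: (23,20) 1 'b'
  2: (20,5) 1 'b'
  3: (5,7) 2 'be'
  4: (7,16) 1 'b'
  5: (16,19) 0 ''
  6: (19,18) 1 'c'
  7: (18,21) 1 'c'
  8: (21,3) 3 'cdb'
  9: (3,11) 2 'cd'
  10: (11,22) 0 ''
  11: (22,4) 2 'db'
  12: (4,12) 1 'd'
  13: (12,6) 0 ''
  14: (6,15) 2 'eb'
  15: (15,2) 1 'e'
  16: (2,10) 3 'ecd'
  17: (10,14) 1 'e'
  18: (14,13) 2 'ee'
  19: (13,0) 1 'e'
  20: (0,8) 5 'efecd'
  21: (8,17) 0 ''
  22: (17,1) 1 'f'
  23: (1,9) 4 'fecd'

n(n+1)/2 = 24·25/2 = 300
Σ LCP = 0 + 1 + 1 + 2 + 1 + 0 + 1 + 1 + 3 + 2 + 0 + 2 + 1 + 0 + 2 + 1 + 3 + 1 + 2 + 1 + 5 + 0 + 1 + 4 = 35
distinct = 300 − 35 = 265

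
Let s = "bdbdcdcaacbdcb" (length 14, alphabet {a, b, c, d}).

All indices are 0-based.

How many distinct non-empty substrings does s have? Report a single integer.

sorted suffixes:
  #0 SA[0]=7  'aacbdcb'
  #1 SA[1]=8  'acbdcb'
  #2 SA[2]=13  'b'
  #3 SA[3]=0  'bdbdcdcaacbdcb'
  #4 SA[4]=10  'bdcb'
  #5 SA[5]=2  'bdcdcaacbdcb'
  #6 SA[6]=6  'caacbdcb'
  #7 SA[7]=12  'cb'
  #8 SA[8]=9  'cbdcb'
  #9 SA[9]=4  'cdcaacbdcb'
  #10 SA[10]=1  'dbdcdcaacbdcb'
  #11 SA[11]=5  'dcaacbdcb'
  #12 SA[12]=11  'dcb'
  #13 SA[13]=3  'dcdcaacbdcb'

SA = [7, 8, 13, 0, 10, 2, 6, 12, 9, 4, 1, 5, 11, 3]
rank  pair      lcp
   1  s[7:],s[8:]  1  'a'
   2  s[8:],s[13:]  0  ''
   3  s[13:],s[0:]  1  'b'
   4  s[0:],s[10:]  2  'bd'
   5  s[10:],s[2:]  3  'bdc'
   6  s[2:],s[6:]  0  ''
   7  s[6:],s[12:]  1  'c'
   8  s[12:],s[9:]  2  'cb'
   9  s[9:],s[4:]  1  'c'
  10  s[4:],s[1:]  0  ''
  11  s[1:],s[5:]  1  'd'
  12  s[5:],s[11:]  2  'dc'
  13  s[11:],s[3:]  2  'dc'

n(n+1)/2 = 14·15/2 = 105
Σ LCP = 0 + 1 + 0 + 1 + 2 + 3 + 0 + 1 + 2 + 1 + 0 + 1 + 2 + 2 = 16
distinct = 105 − 16 = 89

89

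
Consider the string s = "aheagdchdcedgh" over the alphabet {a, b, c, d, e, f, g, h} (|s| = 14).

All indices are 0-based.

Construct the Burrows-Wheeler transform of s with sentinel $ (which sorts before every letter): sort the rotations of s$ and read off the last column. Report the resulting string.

he$ddhgehcadgca

rank  rotation         last
    0  $aheagdchdcedgh  h
    1  agdchdcedgh$ahe  e
    2  aheagdchdcedgh$  $
    3  cedgh$aheagdchd  d
    4  chdcedgh$aheagd  d
    5  dcedgh$aheagdch  h
    6  dchdcedgh$aheag  g
    7  dgh$aheagdchdce  e
    8  eagdchdcedgh$ah  h
    9  edgh$aheagdchdc  c
   10  gdchdcedgh$ahea  a
   11  gh$aheagdchdced  d
   12  h$aheagdchdcedg  g
   13  hdcedgh$aheagdc  c
   14  heagdchdcedgh$a  a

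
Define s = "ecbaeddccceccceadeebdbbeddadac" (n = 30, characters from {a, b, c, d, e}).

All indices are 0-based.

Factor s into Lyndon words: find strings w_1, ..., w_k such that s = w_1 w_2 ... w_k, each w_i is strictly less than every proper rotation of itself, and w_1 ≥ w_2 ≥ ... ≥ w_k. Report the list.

["e", "c", "b", "aeddccceccce", "adeebdbbedd", "ad", "ac"]

emit factor 1: 'e' (i=0, period=1)
emit factor 2: 'c' (i=1, period=1)
emit factor 3: 'b' (i=2, period=1)
emit factor 4: 'aeddccceccce' (i=3, period=12)
emit factor 5: 'adeebdbbedd' (i=15, period=11)
emit factor 6: 'ad' (i=26, period=2)
emit factor 7: 'ac' (i=28, period=2)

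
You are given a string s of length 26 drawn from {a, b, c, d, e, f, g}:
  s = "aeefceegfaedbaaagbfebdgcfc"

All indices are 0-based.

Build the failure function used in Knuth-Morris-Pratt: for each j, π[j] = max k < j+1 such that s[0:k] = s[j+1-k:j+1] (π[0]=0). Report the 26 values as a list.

[0, 0, 0, 0, 0, 0, 0, 0, 0, 1, 2, 0, 0, 1, 1, 1, 0, 0, 0, 0, 0, 0, 0, 0, 0, 0]

π[0] = 0
j=1 s[j]='e': π[1]=0 (border '')
j=2 s[j]='e': π[2]=0 (border '')
j=3 s[j]='f': π[3]=0 (border '')
j=4 s[j]='c': π[4]=0 (border '')
j=5 s[j]='e': π[5]=0 (border '')
j=6 s[j]='e': π[6]=0 (border '')
j=7 s[j]='g': π[7]=0 (border '')
j=8 s[j]='f': π[8]=0 (border '')
j=9 s[j]='a': π[9]=1 (border 'a')
j=10 s[j]='e': π[10]=2 (border 'ae')
j=11 s[j]='d': k: 2→0; π[11]=0 (border '')
j=12 s[j]='b': π[12]=0 (border '')
j=13 s[j]='a': π[13]=1 (border 'a')
j=14 s[j]='a': k: 1→0; π[14]=1 (border 'a')
j=15 s[j]='a': k: 1→0; π[15]=1 (border 'a')
j=16 s[j]='g': k: 1→0; π[16]=0 (border '')
j=17 s[j]='b': π[17]=0 (border '')
j=18 s[j]='f': π[18]=0 (border '')
j=19 s[j]='e': π[19]=0 (border '')
j=20 s[j]='b': π[20]=0 (border '')
j=21 s[j]='d': π[21]=0 (border '')
j=22 s[j]='g': π[22]=0 (border '')
j=23 s[j]='c': π[23]=0 (border '')
j=24 s[j]='f': π[24]=0 (border '')
j=25 s[j]='c': π[25]=0 (border '')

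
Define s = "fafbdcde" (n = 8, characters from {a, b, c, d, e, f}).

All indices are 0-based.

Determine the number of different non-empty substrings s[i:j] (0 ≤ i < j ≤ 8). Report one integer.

34

rank | idx | suffix
   0 |   1 | afbdcde
   1 |   3 | bdcde
   2 |   5 | cde
   3 |   4 | dcde
   4 |   6 | de
   5 |   7 | e
   6 |   0 | fafbdcde
   7 |   2 | fbdcde

SA = [1, 3, 5, 4, 6, 7, 0, 2]
i: (SA[i-1],SA[i]) lcp shared
  1: (1,3) 0 ''
  2: (3,5) 0 ''
  3: (5,4) 0 ''
  4: (4,6) 1 'd'
  5: (6,7) 0 ''
  6: (7,0) 0 ''
  7: (0,2) 1 'f'

n(n+1)/2 = 8·9/2 = 36
Σ LCP = 0 + 0 + 0 + 0 + 1 + 0 + 0 + 1 = 2
distinct = 36 − 2 = 34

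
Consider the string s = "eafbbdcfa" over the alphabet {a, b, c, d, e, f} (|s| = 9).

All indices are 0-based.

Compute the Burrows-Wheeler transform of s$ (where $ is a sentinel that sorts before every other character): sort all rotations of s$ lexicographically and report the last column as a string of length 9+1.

rank  rotation    last
    0  $eafbbdcfa  a
    1  a$eafbbdcf  f
    2  afbbdcfa$e  e
    3  bbdcfa$eaf  f
    4  bdcfa$eafb  b
    5  cfa$eafbbd  d
    6  dcfa$eafbb  b
    7  eafbbdcfa$  $
    8  fa$eafbbdc  c
    9  fbbdcfa$ea  a

afefbdb$ca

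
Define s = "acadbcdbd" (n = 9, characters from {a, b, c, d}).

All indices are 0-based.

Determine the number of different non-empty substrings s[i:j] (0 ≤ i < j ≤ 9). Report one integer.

39

rank | idx | suffix
   0 |   0 | acadbcdbd
   1 |   2 | adbcdbd
   2 |   4 | bcdbd
   3 |   7 | bd
   4 |   1 | cadbcdbd
   5 |   5 | cdbd
   6 |   8 | d
   7 |   3 | dbcdbd
   8 |   6 | dbd

SA = [0, 2, 4, 7, 1, 5, 8, 3, 6]
i: (SA[i-1],SA[i]) lcp shared
  1: (0,2) 1 'a'
  2: (2,4) 0 ''
  3: (4,7) 1 'b'
  4: (7,1) 0 ''
  5: (1,5) 1 'c'
  6: (5,8) 0 ''
  7: (8,3) 1 'd'
  8: (3,6) 2 'db'

n(n+1)/2 = 9·10/2 = 45
Σ LCP = 0 + 1 + 0 + 1 + 0 + 1 + 0 + 1 + 2 = 6
distinct = 45 − 6 = 39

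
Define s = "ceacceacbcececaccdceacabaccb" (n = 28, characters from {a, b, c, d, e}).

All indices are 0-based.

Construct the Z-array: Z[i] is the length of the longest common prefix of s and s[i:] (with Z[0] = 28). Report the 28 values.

[28, 0, 0, 1, 4, 0, 0, 1, 0, 2, 0, 2, 0, 1, 0, 1, 1, 0, 4, 0, 0, 1, 0, 0, 0, 1, 1, 0]

Z[0]=28
i=1: outside box; Z[1]=0
i=2: outside box; Z[2]=0
i=3: outside box; Z[3]=1 scan→box=[3,4)
i=4: outside box; Z[4]=4 scan→box=[4,8)
i=5: min(r-i=3, Z[1]=0)=0; Z[5]=0
i=6: min(r-i=2, Z[2]=0)=0; Z[6]=0
i=7: min(r-i=1, Z[3]=1)=1; Z[7]=1
i=8: outside box; Z[8]=0
i=9: outside box; Z[9]=2 scan→box=[9,11)
i=10: min(r-i=1, Z[1]=0)=0; Z[10]=0
i=11: outside box; Z[11]=2 scan→box=[11,13)
i=12: min(r-i=1, Z[1]=0)=0; Z[12]=0
i=13: outside box; Z[13]=1 scan→box=[13,14)
i=14: outside box; Z[14]=0
i=15: outside box; Z[15]=1 scan→box=[15,16)
i=16: outside box; Z[16]=1 scan→box=[16,17)
i=17: outside box; Z[17]=0
i=18: outside box; Z[18]=4 scan→box=[18,22)
i=19: min(r-i=3, Z[1]=0)=0; Z[19]=0
i=20: min(r-i=2, Z[2]=0)=0; Z[20]=0
i=21: min(r-i=1, Z[3]=1)=1; Z[21]=1
i=22: outside box; Z[22]=0
i=23: outside box; Z[23]=0
i=24: outside box; Z[24]=0
i=25: outside box; Z[25]=1 scan→box=[25,26)
i=26: outside box; Z[26]=1 scan→box=[26,27)
i=27: outside box; Z[27]=0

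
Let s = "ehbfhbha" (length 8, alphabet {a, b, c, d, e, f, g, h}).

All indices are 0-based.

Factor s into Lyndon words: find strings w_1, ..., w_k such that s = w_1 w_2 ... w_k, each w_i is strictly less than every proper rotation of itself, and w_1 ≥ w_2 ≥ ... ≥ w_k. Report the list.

["eh", "bfhbh", "a"]

emit factor 1: 'eh' (i=0, period=2)
emit factor 2: 'bfhbh' (i=2, period=5)
emit factor 3: 'a' (i=7, period=1)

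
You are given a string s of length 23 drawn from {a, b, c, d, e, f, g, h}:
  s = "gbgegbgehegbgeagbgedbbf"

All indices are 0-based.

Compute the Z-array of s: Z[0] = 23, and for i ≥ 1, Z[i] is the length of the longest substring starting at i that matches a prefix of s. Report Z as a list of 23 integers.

[23, 0, 1, 0, 4, 0, 1, 0, 0, 0, 4, 0, 1, 0, 0, 4, 0, 1, 0, 0, 0, 0, 0]

Z[0]=23
i=1: i≥r, start 0; Z[1]=0
i=2: i≥r, start 0; Z[2]=1 grow→box=[2,3)
i=3: i≥r, start 0; Z[3]=0
i=4: i≥r, start 0; Z[4]=4 grow→box=[4,8)
i=5: min(r-i=3, Z[1]=0)=0; Z[5]=0
i=6: min(r-i=2, Z[2]=1)=1; Z[6]=1
i=7: min(r-i=1, Z[3]=0)=0; Z[7]=0
i=8: i≥r, start 0; Z[8]=0
i=9: i≥r, start 0; Z[9]=0
i=10: i≥r, start 0; Z[10]=4 grow→box=[10,14)
i=11: min(r-i=3, Z[1]=0)=0; Z[11]=0
i=12: min(r-i=2, Z[2]=1)=1; Z[12]=1
i=13: min(r-i=1, Z[3]=0)=0; Z[13]=0
i=14: i≥r, start 0; Z[14]=0
i=15: i≥r, start 0; Z[15]=4 grow→box=[15,19)
i=16: min(r-i=3, Z[1]=0)=0; Z[16]=0
i=17: min(r-i=2, Z[2]=1)=1; Z[17]=1
i=18: min(r-i=1, Z[3]=0)=0; Z[18]=0
i=19: i≥r, start 0; Z[19]=0
i=20: i≥r, start 0; Z[20]=0
i=21: i≥r, start 0; Z[21]=0
i=22: i≥r, start 0; Z[22]=0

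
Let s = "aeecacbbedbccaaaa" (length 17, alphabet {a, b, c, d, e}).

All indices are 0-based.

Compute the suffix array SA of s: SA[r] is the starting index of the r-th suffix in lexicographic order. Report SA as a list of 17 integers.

[16, 15, 14, 13, 4, 0, 6, 10, 7, 12, 3, 5, 11, 9, 2, 8, 1]

sorted suffixes:
  #0 SA[0]=16  'a'
  #1 SA[1]=15  'aa'
  #2 SA[2]=14  'aaa'
  #3 SA[3]=13  'aaaa'
  #4 SA[4]=4  'acbbedbccaaaa'
  #5 SA[5]=0  'aeecacbbedbccaaaa'
  #6 SA[6]=6  'bbedbccaaaa'
  #7 SA[7]=10  'bccaaaa'
  #8 SA[8]=7  'bedbccaaaa'
  #9 SA[9]=12  'caaaa'
  #10 SA[10]=3  'cacbbedbccaaaa'
  #11 SA[11]=5  'cbbedbccaaaa'
  #12 SA[12]=11  'ccaaaa'
  #13 SA[13]=9  'dbccaaaa'
  #14 SA[14]=2  'ecacbbedbccaaaa'
  #15 SA[15]=8  'edbccaaaa'
  #16 SA[16]=1  'eecacbbedbccaaaa'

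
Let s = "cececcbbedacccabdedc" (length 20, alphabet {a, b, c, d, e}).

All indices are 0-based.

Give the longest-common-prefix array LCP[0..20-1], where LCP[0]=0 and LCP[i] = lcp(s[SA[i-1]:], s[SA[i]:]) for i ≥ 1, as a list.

rank | idx | suffix
   0 |  14 | abdedc
   1 |  10 | acccabdedc
   2 |   6 | bbedacccabdedc
   3 |  15 | bdedc
   4 |   7 | bedacccabdedc
   5 |  19 | c
   6 |  13 | cabdedc
   7 |   5 | cbbedacccabdedc
   8 |  12 | ccabdedc
   9 |   4 | ccbbedacccabdedc
  10 |  11 | cccabdedc
  11 |   2 | ceccbbedacccabdedc
  12 |   0 | cececcbbedacccabdedc
  13 |   9 | dacccabdedc
  14 |  18 | dc
  15 |  16 | dedc
  16 |   3 | eccbbedacccabdedc
  17 |   1 | ececcbbedacccabdedc
  18 |   8 | edacccabdedc
  19 |  17 | edc

SA = [14, 10, 6, 15, 7, 19, 13, 5, 12, 4, 11, 2, 0, 9, 18, 16, 3, 1, 8, 17]
i: (SA[i-1],SA[i]) lcp shared
  1: (14,10) 1 'a'
  2: (10,6) 0 ''
  3: (6,15) 1 'b'
  4: (15,7) 1 'b'
  5: (7,19) 0 ''
  6: (19,13) 1 'c'
  7: (13,5) 1 'c'
  8: (5,12) 1 'c'
  9: (12,4) 2 'cc'
  10: (4,11) 2 'cc'
  11: (11,2) 1 'c'
  12: (2,0) 3 'cec'
  13: (0,9) 0 ''
  14: (9,18) 1 'd'
  15: (18,16) 1 'd'
  16: (16,3) 0 ''
  17: (3,1) 2 'ec'
  18: (1,8) 1 'e'
  19: (8,17) 2 'ed'

[0, 1, 0, 1, 1, 0, 1, 1, 1, 2, 2, 1, 3, 0, 1, 1, 0, 2, 1, 2]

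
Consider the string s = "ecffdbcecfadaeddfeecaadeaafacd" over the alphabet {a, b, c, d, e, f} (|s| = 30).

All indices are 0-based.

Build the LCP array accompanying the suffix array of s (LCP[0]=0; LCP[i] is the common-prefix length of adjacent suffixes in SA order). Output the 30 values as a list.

[0, 2, 1, 1, 2, 1, 1, 0, 0, 1, 1, 1, 2, 0, 1, 1, 1, 1, 1, 0, 1, 2, 3, 1, 1, 0, 2, 1, 1, 1]

sorted suffixes:
  #0 SA[0]=20  'aadeaafacd'
  #1 SA[1]=24  'aafacd'
  #2 SA[2]=27  'acd'
  #3 SA[3]=10  'adaeddfeecaadeaafacd'
  #4 SA[4]=21  'adeaafacd'
  #5 SA[5]=12  'aeddfeecaadeaafacd'
  #6 SA[6]=25  'afacd'
  #7 SA[7]=5  'bcecfadaeddfeecaadeaafacd'
  #8 SA[8]=19  'caadeaafacd'
  #9 SA[9]=28  'cd'
  #10 SA[10]=6  'cecfadaeddfeecaadeaafacd'
  #11 SA[11]=8  'cfadaeddfeecaadeaafacd'
  #12 SA[12]=1  'cffdbcecfadaeddfeecaadeaafacd'
  #13 SA[13]=29  'd'
  #14 SA[14]=11  'daeddfeecaadeaafacd'
  #15 SA[15]=4  'dbcecfadaeddfeecaadeaafacd'
  #16 SA[16]=14  'ddfeecaadeaafacd'
  #17 SA[17]=22  'deaafacd'
  #18 SA[18]=15  'dfeecaadeaafacd'
  #19 SA[19]=23  'eaafacd'
  #20 SA[20]=18  'ecaadeaafacd'
  #21 SA[21]=7  'ecfadaeddfeecaadeaafacd'
  #22 SA[22]=0  'ecffdbcecfadaeddfeecaadeaafacd'
  #23 SA[23]=13  'eddfeecaadeaafacd'
  #24 SA[24]=17  'eecaadeaafacd'
  #25 SA[25]=26  'facd'
  #26 SA[26]=9  'fadaeddfeecaadeaafacd'
  #27 SA[27]=3  'fdbcecfadaeddfeecaadeaafacd'
  #28 SA[28]=16  'feecaadeaafacd'
  #29 SA[29]=2  'ffdbcecfadaeddfeecaadeaafacd'

SA = [20, 24, 27, 10, 21, 12, 25, 5, 19, 28, 6, 8, 1, 29, 11, 4, 14, 22, 15, 23, 18, 7, 0, 13, 17, 26, 9, 3, 16, 2]
[i] adj suffixes → lcp
  [1] 20/24 → 2 ('aa')
  [2] 24/27 → 1 ('a')
  [3] 27/10 → 1 ('a')
  [4] 10/21 → 2 ('ad')
  [5] 21/12 → 1 ('a')
  [6] 12/25 → 1 ('a')
  [7] 25/5 → 0 ('')
  [8] 5/19 → 0 ('')
  [9] 19/28 → 1 ('c')
  [10] 28/6 → 1 ('c')
  [11] 6/8 → 1 ('c')
  [12] 8/1 → 2 ('cf')
  [13] 1/29 → 0 ('')
  [14] 29/11 → 1 ('d')
  [15] 11/4 → 1 ('d')
  [16] 4/14 → 1 ('d')
  [17] 14/22 → 1 ('d')
  [18] 22/15 → 1 ('d')
  [19] 15/23 → 0 ('')
  [20] 23/18 → 1 ('e')
  [21] 18/7 → 2 ('ec')
  [22] 7/0 → 3 ('ecf')
  [23] 0/13 → 1 ('e')
  [24] 13/17 → 1 ('e')
  [25] 17/26 → 0 ('')
  [26] 26/9 → 2 ('fa')
  [27] 9/3 → 1 ('f')
  [28] 3/16 → 1 ('f')
  [29] 16/2 → 1 ('f')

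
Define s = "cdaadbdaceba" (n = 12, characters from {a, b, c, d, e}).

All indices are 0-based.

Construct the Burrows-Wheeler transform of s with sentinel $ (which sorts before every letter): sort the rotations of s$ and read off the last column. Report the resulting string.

abddaed$acbac

rank  rotation       last
    0  $cdaadbdaceba  a
    1  a$cdaadbdaceb  b
    2  aadbdaceba$cd  d
    3  aceba$cdaadbd  d
    4  adbdaceba$cda  a
    5  ba$cdaadbdace  e
    6  bdaceba$cdaad  d
    7  cdaadbdaceba$  $
    8  ceba$cdaadbda  a
    9  daadbdaceba$c  c
   10  daceba$cdaadb  b
   11  dbdaceba$cdaa  a
   12  eba$cdaadbdac  c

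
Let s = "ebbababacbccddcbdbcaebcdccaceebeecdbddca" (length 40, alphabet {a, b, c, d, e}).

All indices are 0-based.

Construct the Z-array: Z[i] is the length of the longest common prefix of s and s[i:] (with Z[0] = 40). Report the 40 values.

Z[0]=40
i=1: outside box; Z[1]=0
i=2: outside box; Z[2]=0
i=3: outside box; Z[3]=0
i=4: outside box; Z[4]=0
i=5: outside box; Z[5]=0
i=6: outside box; Z[6]=0
i=7: outside box; Z[7]=0
i=8: outside box; Z[8]=0
i=9: outside box; Z[9]=0
i=10: outside box; Z[10]=0
i=11: outside box; Z[11]=0
i=12: outside box; Z[12]=0
i=13: outside box; Z[13]=0
i=14: outside box; Z[14]=0
i=15: outside box; Z[15]=0
i=16: outside box; Z[16]=0
i=17: outside box; Z[17]=0
i=18: outside box; Z[18]=0
i=19: outside box; Z[19]=0
i=20: outside box; Z[20]=2 grow→box=[20,22)
i=21: min(r-i=1, Z[1]=0)=0; Z[21]=0
i=22: outside box; Z[22]=0
i=23: outside box; Z[23]=0
i=24: outside box; Z[24]=0
i=25: outside box; Z[25]=0
i=26: outside box; Z[26]=0
i=27: outside box; Z[27]=0
i=28: outside box; Z[28]=1 grow→box=[28,29)
i=29: outside box; Z[29]=2 grow→box=[29,31)
i=30: min(r-i=1, Z[1]=0)=0; Z[30]=0
i=31: outside box; Z[31]=1 grow→box=[31,32)
i=32: outside box; Z[32]=1 grow→box=[32,33)
i=33: outside box; Z[33]=0
i=34: outside box; Z[34]=0
i=35: outside box; Z[35]=0
i=36: outside box; Z[36]=0
i=37: outside box; Z[37]=0
i=38: outside box; Z[38]=0
i=39: outside box; Z[39]=0

[40, 0, 0, 0, 0, 0, 0, 0, 0, 0, 0, 0, 0, 0, 0, 0, 0, 0, 0, 0, 2, 0, 0, 0, 0, 0, 0, 0, 1, 2, 0, 1, 1, 0, 0, 0, 0, 0, 0, 0]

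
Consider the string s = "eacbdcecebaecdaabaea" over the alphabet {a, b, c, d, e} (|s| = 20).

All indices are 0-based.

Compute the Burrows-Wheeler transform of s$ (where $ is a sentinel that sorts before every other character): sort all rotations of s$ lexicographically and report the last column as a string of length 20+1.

rank  rotation               last
    0  $eacbdcecebaecdaabaea  a
    1  a$eacbdcecebaecdaabae  e
    2  aabaea$eacbdcecebaecd  d
    3  abaea$eacbdcecebaecda  a
    4  acbdcecebaecdaabaea$e  e
    5  aea$eacbdcecebaecdaab  b
    6  aecdaabaea$eacbdceceb  b
    7  baea$eacbdcecebaecdaa  a
    8  baecdaabaea$eacbdcece  e
    9  bdcecebaecdaabaea$eac  c
   10  cbdcecebaecdaabaea$ea  a
   11  cdaabaea$eacbdcecebae  e
   12  cebaecdaabaea$eacbdce  e
   13  cecebaecdaabaea$eacbd  d
   14  daabaea$eacbdcecebaec  c
   15  dcecebaecdaabaea$eacb  b
   16  ea$eacbdcecebaecdaaba  a
   17  eacbdcecebaecdaabaea$  $
   18  ebaecdaabaea$eacbdcec  c
   19  ecdaabaea$eacbdceceba  a
   20  ecebaecdaabaea$eacbdc  c

aedaebbaecaeedcba$cac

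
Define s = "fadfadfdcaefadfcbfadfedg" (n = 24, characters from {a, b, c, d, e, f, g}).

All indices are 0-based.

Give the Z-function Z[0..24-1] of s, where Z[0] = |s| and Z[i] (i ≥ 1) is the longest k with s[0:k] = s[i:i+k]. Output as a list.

Z[0]=24
i=1: outside box; Z[1]=0
i=2: outside box; Z[2]=0
i=3: outside box; Z[3]=4 extend→box=[3,7)
i=4: min(r-i=3, Z[1]=0)=0; Z[4]=0
i=5: min(r-i=2, Z[2]=0)=0; Z[5]=0
i=6: min(r-i=1, Z[3]=4)=1; Z[6]=1
i=7: outside box; Z[7]=0
i=8: outside box; Z[8]=0
i=9: outside box; Z[9]=0
i=10: outside box; Z[10]=0
i=11: outside box; Z[11]=4 extend→box=[11,15)
i=12: min(r-i=3, Z[1]=0)=0; Z[12]=0
i=13: min(r-i=2, Z[2]=0)=0; Z[13]=0
i=14: min(r-i=1, Z[3]=4)=1; Z[14]=1
i=15: outside box; Z[15]=0
i=16: outside box; Z[16]=0
i=17: outside box; Z[17]=4 extend→box=[17,21)
i=18: min(r-i=3, Z[1]=0)=0; Z[18]=0
i=19: min(r-i=2, Z[2]=0)=0; Z[19]=0
i=20: min(r-i=1, Z[3]=4)=1; Z[20]=1
i=21: outside box; Z[21]=0
i=22: outside box; Z[22]=0
i=23: outside box; Z[23]=0

[24, 0, 0, 4, 0, 0, 1, 0, 0, 0, 0, 4, 0, 0, 1, 0, 0, 4, 0, 0, 1, 0, 0, 0]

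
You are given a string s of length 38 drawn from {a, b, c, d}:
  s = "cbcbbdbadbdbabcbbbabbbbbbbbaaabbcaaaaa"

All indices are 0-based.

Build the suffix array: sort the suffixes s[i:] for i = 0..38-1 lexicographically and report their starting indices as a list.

[37, 36, 35, 34, 33, 27, 28, 18, 29, 12, 7, 26, 17, 11, 6, 25, 16, 24, 15, 23, 22, 21, 20, 19, 30, 3, 31, 13, 1, 9, 4, 32, 14, 2, 0, 10, 5, 8]

rank→(start, suffix):
  0 → (37, 'a')
  1 → (36, 'aa')
  2 → (35, 'aaa')
  3 → (34, 'aaaa')
  4 → (33, 'aaaaa')
  5 → (27, 'aaabbcaaaaa')
  6 → (28, 'aabbcaaaaa')
  7 → (18, 'abbbbbbbbaaabbcaaaaa')
  8 → (29, 'abbcaaaaa')
  9 → (12, 'abcbbbabbbbbbbbaaabbcaaaaa')
  10 → (7, 'adbdbabcbbbabbbbbbbbaaabbcaaaaa')
  11 → (26, 'baaabbcaaaaa')
  12 → (17, 'babbbbbbbbaaabbcaaaaa')
  13 → (11, 'babcbbbabbbbbbbbaaabbcaaaaa')
  14 → (6, 'badbdbabcbbbabbbbbbbbaaabbcaaaaa')
  15 → (25, 'bbaaabbcaaaaa')
  16 → (16, 'bbabbbbbbbbaaabbcaaaaa')
  17 → (24, 'bbbaaabbcaaaaa')
  18 → (15, 'bbbabbbbbbbbaaabbcaaaaa')
  19 → (23, 'bbbbaaabbcaaaaa')
  20 → (22, 'bbbbbaaabbcaaaaa')
  21 → (21, 'bbbbbbaaabbcaaaaa')
  22 → (20, 'bbbbbbbaaabbcaaaaa')
  23 → (19, 'bbbbbbbbaaabbcaaaaa')
  24 → (30, 'bbcaaaaa')
  25 → (3, 'bbdbadbdbabcbbbabbbbbbbbaaabbcaaaaa')
  26 → (31, 'bcaaaaa')
  27 → (13, 'bcbbbabbbbbbbbaaabbcaaaaa')
  28 → (1, 'bcbbdbadbdbabcbbbabbbbbbbbaaabbcaaaaa')
  29 → (9, 'bdbabcbbbabbbbbbbbaaabbcaaaaa')
  30 → (4, 'bdbadbdbabcbbbabbbbbbbbaaabbcaaaaa')
  31 → (32, 'caaaaa')
  32 → (14, 'cbbbabbbbbbbbaaabbcaaaaa')
  33 → (2, 'cbbdbadbdbabcbbbabbbbbbbbaaabbcaaaaa')
  34 → (0, 'cbcbbdbadbdbabcbbbabbbbbbbbaaabbcaaaaa')
  35 → (10, 'dbabcbbbabbbbbbbbaaabbcaaaaa')
  36 → (5, 'dbadbdbabcbbbabbbbbbbbaaabbcaaaaa')
  37 → (8, 'dbdbabcbbbabbbbbbbbaaabbcaaaaa')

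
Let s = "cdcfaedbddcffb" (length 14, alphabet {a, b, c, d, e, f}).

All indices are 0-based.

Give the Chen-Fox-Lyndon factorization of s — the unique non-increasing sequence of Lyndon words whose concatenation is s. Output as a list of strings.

["cdcf", "aedbddcffb"]

emit factor 1: 'cdcf' (i=0, period=4)
emit factor 2: 'aedbddcffb' (i=4, period=10)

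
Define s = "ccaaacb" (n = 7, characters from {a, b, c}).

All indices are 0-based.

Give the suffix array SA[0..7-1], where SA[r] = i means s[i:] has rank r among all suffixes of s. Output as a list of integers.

[2, 3, 4, 6, 1, 5, 0]

rank | idx | suffix
   0 |   2 | aaacb
   1 |   3 | aacb
   2 |   4 | acb
   3 |   6 | b
   4 |   1 | caaacb
   5 |   5 | cb
   6 |   0 | ccaaacb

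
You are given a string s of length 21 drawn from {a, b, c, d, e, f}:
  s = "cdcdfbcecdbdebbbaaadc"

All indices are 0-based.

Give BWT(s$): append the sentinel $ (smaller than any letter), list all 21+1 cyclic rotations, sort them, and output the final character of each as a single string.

cbaabbefdde$dbcacbcdcd

rank  rotation                last
    0  $cdcdfbcecdbdebbbaaadc  c
    1  aaadc$cdcdfbcecdbdebbb  b
    2  aadc$cdcdfbcecdbdebbba  a
    3  adc$cdcdfbcecdbdebbbaa  a
    4  baaadc$cdcdfbcecdbdebb  b
    5  bbaaadc$cdcdfbcecdbdeb  b
    6  bbbaaadc$cdcdfbcecdbde  e
    7  bcecdbdebbbaaadc$cdcdf  f
    8  bdebbbaaadc$cdcdfbcecd  d
    9  c$cdcdfbcecdbdebbbaaad  d
   10  cdbdebbbaaadc$cdcdfbce  e
   11  cdcdfbcecdbdebbbaaadc$  $
   12  cdfbcecdbdebbbaaadc$cd  d
   13  cecdbdebbbaaadc$cdcdfb  b
   14  dbdebbbaaadc$cdcdfbcec  c
   15  dc$cdcdfbcecdbdebbbaaa  a
   16  dcdfbcecdbdebbbaaadc$c  c
   17  debbbaaadc$cdcdfbcecdb  b
   18  dfbcecdbdebbbaaadc$cdc  c
   19  ebbbaaadc$cdcdfbcecdbd  d
   20  ecdbdebbbaaadc$cdcdfbc  c
   21  fbcecdbdebbbaaadc$cdcd  d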